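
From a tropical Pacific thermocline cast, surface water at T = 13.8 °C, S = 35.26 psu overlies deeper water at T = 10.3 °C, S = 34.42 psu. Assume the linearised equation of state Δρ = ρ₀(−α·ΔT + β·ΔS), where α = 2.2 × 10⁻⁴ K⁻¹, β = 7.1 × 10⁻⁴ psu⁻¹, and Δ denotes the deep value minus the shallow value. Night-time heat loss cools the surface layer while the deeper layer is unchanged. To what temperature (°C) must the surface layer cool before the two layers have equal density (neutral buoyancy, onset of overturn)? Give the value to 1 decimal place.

Neutral buoyancy requires Δρ = 0, i.e. −α(T_deep − T_surf′) + β(S_deep − S_surf) = 0.
T_surf′ = T_deep − (β/α)·ΔS = 10.3 − (7.1 × 10⁻⁴/2.2 × 10⁻⁴)·(-0.84) = 13.011 °C.
Cooling required: 13.8 − (13.011) = 0.789 °C.

13.0 °C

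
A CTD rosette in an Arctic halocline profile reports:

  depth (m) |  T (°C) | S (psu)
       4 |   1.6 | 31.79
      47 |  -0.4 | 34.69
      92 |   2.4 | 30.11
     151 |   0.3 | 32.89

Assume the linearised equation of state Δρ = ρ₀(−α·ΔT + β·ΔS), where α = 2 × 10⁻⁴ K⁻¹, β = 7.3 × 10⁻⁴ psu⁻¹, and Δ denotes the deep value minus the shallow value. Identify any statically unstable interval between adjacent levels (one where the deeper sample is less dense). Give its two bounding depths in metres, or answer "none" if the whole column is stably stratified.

Evaluate Δρ/ρ₀ = −αΔT + βΔS across each adjacent pair:
  4–47 m: −αΔT+βΔS = −(2 × 10⁻⁴)(-2.0)+(7.3 × 10⁻⁴)(+2.90) = 2.5 × 10⁻³ → stable
  47–92 m: −αΔT+βΔS = −(2 × 10⁻⁴)(+2.8)+(7.3 × 10⁻⁴)(-4.58) = -3.9 × 10⁻³ → UNSTABLE
  92–151 m: −αΔT+βΔS = −(2 × 10⁻⁴)(-2.1)+(7.3 × 10⁻⁴)(+2.78) = 2.4 × 10⁻³ → stable
The 47–92 m interval has Δρ < 0: lighter water underlies denser water.

47–92 m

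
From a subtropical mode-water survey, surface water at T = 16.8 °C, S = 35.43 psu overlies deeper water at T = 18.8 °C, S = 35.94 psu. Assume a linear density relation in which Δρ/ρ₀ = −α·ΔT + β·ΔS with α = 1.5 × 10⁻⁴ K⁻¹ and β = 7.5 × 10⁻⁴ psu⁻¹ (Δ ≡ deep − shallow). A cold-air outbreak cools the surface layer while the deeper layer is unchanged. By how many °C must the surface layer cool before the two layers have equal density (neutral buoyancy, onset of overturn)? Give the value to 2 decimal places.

0.55 °C

Neutral buoyancy requires Δρ = 0, i.e. −α(T_deep − T_surf′) + β(S_deep − S_surf) = 0.
T_surf′ = T_deep − (β/α)·ΔS = 18.8 − (7.5 × 10⁻⁴/1.5 × 10⁻⁴)·(+0.51) = 16.2500 °C.
Cooling required: 16.8 − (16.2500) = 0.5500 °C.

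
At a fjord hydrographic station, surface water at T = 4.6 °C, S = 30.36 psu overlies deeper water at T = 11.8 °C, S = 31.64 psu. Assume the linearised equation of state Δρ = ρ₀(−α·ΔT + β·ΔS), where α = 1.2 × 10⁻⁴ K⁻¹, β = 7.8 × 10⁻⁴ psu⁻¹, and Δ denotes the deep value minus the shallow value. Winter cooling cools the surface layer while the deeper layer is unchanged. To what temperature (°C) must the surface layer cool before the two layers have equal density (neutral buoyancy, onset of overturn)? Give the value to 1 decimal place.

3.5 °C

Neutral buoyancy requires Δρ = 0, i.e. −α(T_deep − T_surf′) + β(S_deep − S_surf) = 0.
T_surf′ = T_deep − (β/α)·ΔS = 11.8 − (7.8 × 10⁻⁴/1.2 × 10⁻⁴)·(+1.28) = 3.480 °C.
Cooling required: 4.6 − (3.480) = 1.120 °C.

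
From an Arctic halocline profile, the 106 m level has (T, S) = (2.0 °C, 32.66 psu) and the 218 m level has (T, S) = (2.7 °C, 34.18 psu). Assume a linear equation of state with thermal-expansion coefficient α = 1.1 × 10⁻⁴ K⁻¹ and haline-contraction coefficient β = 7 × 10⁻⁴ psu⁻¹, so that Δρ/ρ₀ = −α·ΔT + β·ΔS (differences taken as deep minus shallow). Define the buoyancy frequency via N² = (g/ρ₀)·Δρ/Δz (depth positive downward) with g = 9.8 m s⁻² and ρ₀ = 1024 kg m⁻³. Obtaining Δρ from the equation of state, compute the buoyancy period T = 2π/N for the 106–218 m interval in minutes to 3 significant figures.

ΔT = +0.7 K, ΔS = +1.52 psu (deep − shallow).
Δρ/ρ₀ = −αΔT + βΔS = -7.70 × 10⁻⁵ + 1.064 × 10⁻³ = 9.87 × 10⁻⁴, so Δρ ≈ 1.011 kg m⁻³.
N² = (g/ρ₀)·Δρ/Δz = g·(Δρ/ρ₀)/Δz = 9.8 × 9.87 × 10⁻⁴ / 112 = 8.6363 × 10⁻⁵ s⁻².
N = √(8.6363 × 10⁻⁵) = 9.2932 × 10⁻³ rad s⁻¹ → T = 2π/N = 676.11 s = 11.268 min ≈ 11.3 min.

11.3 min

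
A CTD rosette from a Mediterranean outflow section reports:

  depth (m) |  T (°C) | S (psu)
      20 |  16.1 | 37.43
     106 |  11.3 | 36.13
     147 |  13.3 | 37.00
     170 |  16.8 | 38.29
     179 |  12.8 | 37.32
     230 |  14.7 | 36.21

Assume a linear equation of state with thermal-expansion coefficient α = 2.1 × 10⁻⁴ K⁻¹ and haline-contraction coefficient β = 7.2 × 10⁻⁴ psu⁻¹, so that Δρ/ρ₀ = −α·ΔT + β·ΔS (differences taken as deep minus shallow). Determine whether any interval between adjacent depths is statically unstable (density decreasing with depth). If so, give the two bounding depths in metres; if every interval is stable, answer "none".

Evaluate Δρ/ρ₀ = −αΔT + βΔS across each adjacent pair:
  20–106 m: −αΔT+βΔS = −(2.1 × 10⁻⁴)(-4.8)+(7.2 × 10⁻⁴)(-1.30) = 7.2 × 10⁻⁵ → stable
  106–147 m: −αΔT+βΔS = −(2.1 × 10⁻⁴)(+2.0)+(7.2 × 10⁻⁴)(+0.87) = 2.1 × 10⁻⁴ → stable
  147–170 m: −αΔT+βΔS = −(2.1 × 10⁻⁴)(+3.5)+(7.2 × 10⁻⁴)(+1.29) = 1.9 × 10⁻⁴ → stable
  170–179 m: −αΔT+βΔS = −(2.1 × 10⁻⁴)(-4.0)+(7.2 × 10⁻⁴)(-0.97) = 1.4 × 10⁻⁴ → stable
  179–230 m: −αΔT+βΔS = −(2.1 × 10⁻⁴)(+1.9)+(7.2 × 10⁻⁴)(-1.11) = -1.2 × 10⁻³ → UNSTABLE
The 179–230 m interval has Δρ < 0: lighter water underlies denser water.

179–230 m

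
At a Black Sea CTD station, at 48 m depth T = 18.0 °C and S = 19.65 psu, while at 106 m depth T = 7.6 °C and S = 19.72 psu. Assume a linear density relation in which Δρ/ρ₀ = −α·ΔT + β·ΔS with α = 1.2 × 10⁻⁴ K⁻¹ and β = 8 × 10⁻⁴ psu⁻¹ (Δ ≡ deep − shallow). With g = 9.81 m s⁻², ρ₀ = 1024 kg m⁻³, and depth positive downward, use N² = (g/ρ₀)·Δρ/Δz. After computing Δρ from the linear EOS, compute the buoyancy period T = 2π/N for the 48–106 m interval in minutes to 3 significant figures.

7.05 min

ΔT = -10.4 K, ΔS = +0.07 psu (deep − shallow).
Δρ/ρ₀ = −αΔT + βΔS = 1.248 × 10⁻³ + 5.60 × 10⁻⁵ = 1.304 × 10⁻³, so Δρ ≈ 1.335 kg m⁻³.
N² = (g/ρ₀)·Δρ/Δz = g·(Δρ/ρ₀)/Δz = 9.81 × 1.304 × 10⁻³ / 58 = 2.2056 × 10⁻⁴ s⁻².
N = √(2.2056 × 10⁻⁴) = 0.014851 rad s⁻¹ → T = 2π/N = 423.08 s = 7.0513 min ≈ 7.05 min.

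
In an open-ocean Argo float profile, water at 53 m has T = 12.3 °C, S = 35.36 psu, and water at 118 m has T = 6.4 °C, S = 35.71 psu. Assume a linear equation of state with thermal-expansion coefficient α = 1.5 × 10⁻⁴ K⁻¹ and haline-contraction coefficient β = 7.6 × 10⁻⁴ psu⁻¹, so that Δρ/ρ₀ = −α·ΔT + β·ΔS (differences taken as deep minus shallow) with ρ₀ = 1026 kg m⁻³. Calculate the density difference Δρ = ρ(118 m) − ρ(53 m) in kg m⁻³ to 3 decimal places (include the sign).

ΔT = -5.9 K, ΔS = +0.35 psu (deep − shallow).
Δρ/ρ₀ = −(1.5 × 10⁻⁴)(-5.9) + (7.6 × 10⁻⁴)(+0.35) = 1.151 × 10⁻³.
Δρ = 1026 × (1.151 × 10⁻³) = +1.181 kg m⁻³.
Positive Δρ: denser below, stable.

+1.181 kg m⁻³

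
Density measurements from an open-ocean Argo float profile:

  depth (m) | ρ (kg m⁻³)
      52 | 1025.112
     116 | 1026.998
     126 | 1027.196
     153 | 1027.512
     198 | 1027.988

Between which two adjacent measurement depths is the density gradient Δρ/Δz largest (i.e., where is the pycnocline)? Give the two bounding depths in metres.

52–116 m

Compute the density gradient over each adjacent pair:
  52–116 m: Δρ/Δz = 1.886/64 = 0.029 kg m⁻⁴
  116–126 m: Δρ/Δz = 0.198/10 = 0.020 kg m⁻⁴
  126–153 m: Δρ/Δz = 0.316/27 = 0.012 kg m⁻⁴
  153–198 m: Δρ/Δz = 0.476/45 = 0.011 kg m⁻⁴
The largest gradient is in the 52–116 m interval — the pycnocline.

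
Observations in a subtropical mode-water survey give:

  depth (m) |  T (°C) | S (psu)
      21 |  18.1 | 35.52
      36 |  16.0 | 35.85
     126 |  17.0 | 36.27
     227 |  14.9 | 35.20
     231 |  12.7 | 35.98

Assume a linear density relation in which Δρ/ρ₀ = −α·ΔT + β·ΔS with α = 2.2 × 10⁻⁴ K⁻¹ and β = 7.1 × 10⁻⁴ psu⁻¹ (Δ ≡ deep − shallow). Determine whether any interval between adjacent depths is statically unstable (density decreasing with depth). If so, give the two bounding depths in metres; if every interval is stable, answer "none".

Evaluate Δρ/ρ₀ = −αΔT + βΔS across each adjacent pair:
  21–36 m: −αΔT+βΔS = −(2.2 × 10⁻⁴)(-2.1)+(7.1 × 10⁻⁴)(+0.33) = 7.0 × 10⁻⁴ → stable
  36–126 m: −αΔT+βΔS = −(2.2 × 10⁻⁴)(+1.0)+(7.1 × 10⁻⁴)(+0.42) = 7.8 × 10⁻⁵ → stable
  126–227 m: −αΔT+βΔS = −(2.2 × 10⁻⁴)(-2.1)+(7.1 × 10⁻⁴)(-1.07) = -3.0 × 10⁻⁴ → UNSTABLE
  227–231 m: −αΔT+βΔS = −(2.2 × 10⁻⁴)(-2.2)+(7.1 × 10⁻⁴)(+0.78) = 1.0 × 10⁻³ → stable
The 126–227 m interval has Δρ < 0: lighter water underlies denser water.

126–227 m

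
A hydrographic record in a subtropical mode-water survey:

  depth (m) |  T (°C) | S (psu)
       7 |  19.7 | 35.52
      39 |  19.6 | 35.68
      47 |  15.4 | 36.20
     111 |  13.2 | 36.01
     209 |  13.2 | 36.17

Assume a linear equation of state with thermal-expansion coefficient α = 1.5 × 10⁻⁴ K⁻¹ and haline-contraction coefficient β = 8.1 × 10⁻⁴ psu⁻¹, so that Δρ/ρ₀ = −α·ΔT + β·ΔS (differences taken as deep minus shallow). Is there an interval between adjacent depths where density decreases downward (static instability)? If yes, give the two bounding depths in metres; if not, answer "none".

Evaluate Δρ/ρ₀ = −αΔT + βΔS across each adjacent pair:
  7–39 m: −αΔT+βΔS = −(1.5 × 10⁻⁴)(-0.1)+(8.1 × 10⁻⁴)(+0.16) = 1.4 × 10⁻⁴ → stable
  39–47 m: −αΔT+βΔS = −(1.5 × 10⁻⁴)(-4.2)+(8.1 × 10⁻⁴)(+0.52) = 1.1 × 10⁻³ → stable
  47–111 m: −αΔT+βΔS = −(1.5 × 10⁻⁴)(-2.2)+(8.1 × 10⁻⁴)(-0.19) = 1.8 × 10⁻⁴ → stable
  111–209 m: −αΔT+βΔS = −(1.5 × 10⁻⁴)(+0.0)+(8.1 × 10⁻⁴)(+0.16) = 1.3 × 10⁻⁴ → stable
Every interval has Δρ > 0: the column is stably stratified throughout.

none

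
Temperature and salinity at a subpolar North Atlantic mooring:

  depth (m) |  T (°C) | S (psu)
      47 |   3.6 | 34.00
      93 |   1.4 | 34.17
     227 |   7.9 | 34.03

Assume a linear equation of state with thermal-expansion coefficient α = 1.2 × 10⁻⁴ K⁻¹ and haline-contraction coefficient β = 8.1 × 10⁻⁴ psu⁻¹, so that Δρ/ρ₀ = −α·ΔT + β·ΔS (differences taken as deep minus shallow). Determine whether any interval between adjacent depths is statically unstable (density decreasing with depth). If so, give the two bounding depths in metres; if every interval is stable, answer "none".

Evaluate Δρ/ρ₀ = −αΔT + βΔS across each adjacent pair:
  47–93 m: −αΔT+βΔS = −(1.2 × 10⁻⁴)(-2.2)+(8.1 × 10⁻⁴)(+0.17) = 4.0 × 10⁻⁴ → stable
  93–227 m: −αΔT+βΔS = −(1.2 × 10⁻⁴)(+6.5)+(8.1 × 10⁻⁴)(-0.14) = -8.9 × 10⁻⁴ → UNSTABLE
The 93–227 m interval has Δρ < 0: lighter water underlies denser water.

93–227 m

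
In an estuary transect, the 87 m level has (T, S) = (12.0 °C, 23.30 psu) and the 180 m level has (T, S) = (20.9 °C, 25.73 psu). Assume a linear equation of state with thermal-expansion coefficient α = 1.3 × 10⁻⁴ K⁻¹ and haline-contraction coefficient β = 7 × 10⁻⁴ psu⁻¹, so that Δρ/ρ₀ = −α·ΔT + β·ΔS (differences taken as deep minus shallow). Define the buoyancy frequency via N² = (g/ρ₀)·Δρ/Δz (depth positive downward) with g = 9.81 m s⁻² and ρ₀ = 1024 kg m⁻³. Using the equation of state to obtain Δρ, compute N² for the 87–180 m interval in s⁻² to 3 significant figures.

5.74 × 10⁻⁵ s⁻²

ΔT = +8.9 K, ΔS = +2.43 psu (deep − shallow).
Δρ/ρ₀ = −αΔT + βΔS = -1.157 × 10⁻³ + 1.701 × 10⁻³ = 5.44 × 10⁻⁴, so Δρ ≈ 0.5571 kg m⁻³.
N² = (g/ρ₀)·Δρ/Δz = g·(Δρ/ρ₀)/Δz = 9.81 × 5.44 × 10⁻⁴ / 93 = 5.7383 × 10⁻⁵ s⁻² ≈ 5.74 × 10⁻⁵ s⁻².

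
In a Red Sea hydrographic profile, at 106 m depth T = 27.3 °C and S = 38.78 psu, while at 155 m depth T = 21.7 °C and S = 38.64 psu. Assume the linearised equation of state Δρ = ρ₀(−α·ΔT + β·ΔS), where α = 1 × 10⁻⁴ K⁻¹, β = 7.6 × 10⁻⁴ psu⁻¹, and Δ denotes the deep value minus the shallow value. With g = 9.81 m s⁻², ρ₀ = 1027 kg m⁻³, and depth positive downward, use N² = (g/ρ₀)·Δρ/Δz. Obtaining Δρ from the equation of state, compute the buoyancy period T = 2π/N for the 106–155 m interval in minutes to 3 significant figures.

11.0 min

ΔT = -5.6 K, ΔS = -0.14 psu (deep − shallow).
Δρ/ρ₀ = −αΔT + βΔS = 5.60 × 10⁻⁴ − 1.064 × 10⁻⁴ = 4.536 × 10⁻⁴, so Δρ ≈ 0.4658 kg m⁻³.
N² = (g/ρ₀)·Δρ/Δz = g·(Δρ/ρ₀)/Δz = 9.81 × 4.536 × 10⁻⁴ / 49 = 9.0813 × 10⁻⁵ s⁻².
N = √(9.0813 × 10⁻⁵) = 9.5296 × 10⁻³ rad s⁻¹ → T = 2π/N = 659.33 s = 10.989 min ≈ 11.0 min.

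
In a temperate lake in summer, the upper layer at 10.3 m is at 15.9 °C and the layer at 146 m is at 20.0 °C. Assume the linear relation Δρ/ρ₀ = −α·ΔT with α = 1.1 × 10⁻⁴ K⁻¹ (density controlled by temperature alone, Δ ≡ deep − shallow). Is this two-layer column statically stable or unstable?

ΔT = 20.0 − 15.9 = +4.1 K, so Δρ/ρ₀ = −αΔT = -4.51 × 10⁻⁴.
Δρ/ρ₀ < 0, so Δρ < 0: deeper water is lighter → statically unstable; the column would overturn.

unstable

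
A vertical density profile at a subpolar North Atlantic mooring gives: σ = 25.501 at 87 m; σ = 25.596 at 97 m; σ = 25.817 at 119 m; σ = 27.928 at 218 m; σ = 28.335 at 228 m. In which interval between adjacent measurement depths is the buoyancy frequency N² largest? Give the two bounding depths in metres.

Compute the density gradient over each adjacent pair:
  87–97 m: Δρ/Δz = 0.095/10 = 9.5 × 10⁻³ kg m⁻⁴
  97–119 m: Δρ/Δz = 0.221/22 = 0.010 kg m⁻⁴
  119–218 m: Δρ/Δz = 2.111/99 = 0.021 kg m⁻⁴
  218–228 m: Δρ/Δz = 0.407/10 = 0.041 kg m⁻⁴
The largest gradient is in the 218–228 m interval — the pycnocline.

218–228 m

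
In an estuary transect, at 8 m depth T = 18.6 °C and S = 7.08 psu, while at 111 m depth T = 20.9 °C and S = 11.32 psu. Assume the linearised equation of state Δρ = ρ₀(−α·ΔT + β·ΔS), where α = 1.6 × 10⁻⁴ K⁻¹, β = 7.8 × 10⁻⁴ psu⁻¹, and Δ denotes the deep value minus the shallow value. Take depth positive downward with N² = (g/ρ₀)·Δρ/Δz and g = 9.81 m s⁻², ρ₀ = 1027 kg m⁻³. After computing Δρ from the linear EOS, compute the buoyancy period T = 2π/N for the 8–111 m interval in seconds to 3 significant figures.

ΔT = +2.3 K, ΔS = +4.24 psu (deep − shallow).
Δρ/ρ₀ = −αΔT + βΔS = -3.68 × 10⁻⁴ + 3.3072 × 10⁻³ = 2.9392 × 10⁻³, so Δρ ≈ 3.019 kg m⁻³.
N² = (g/ρ₀)·Δρ/Δz = g·(Δρ/ρ₀)/Δz = 9.81 × 2.9392 × 10⁻³ / 103 = 2.7994 × 10⁻⁴ s⁻².
N = √(2.7994 × 10⁻⁴) = 0.016731 rad s⁻¹ → T = 2π/N = 375.54 s ≈ 376 s.

376 s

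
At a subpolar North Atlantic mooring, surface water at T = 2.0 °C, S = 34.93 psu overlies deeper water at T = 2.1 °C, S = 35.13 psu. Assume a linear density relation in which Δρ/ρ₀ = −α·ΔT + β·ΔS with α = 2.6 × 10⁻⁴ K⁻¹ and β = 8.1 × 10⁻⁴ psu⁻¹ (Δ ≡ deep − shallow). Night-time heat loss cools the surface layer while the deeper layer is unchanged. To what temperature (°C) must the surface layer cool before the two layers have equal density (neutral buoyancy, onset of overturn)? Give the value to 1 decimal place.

Neutral buoyancy requires Δρ = 0, i.e. −α(T_deep − T_surf′) + β(S_deep − S_surf) = 0.
T_surf′ = T_deep − (β/α)·ΔS = 2.1 − (8.1 × 10⁻⁴/2.6 × 10⁻⁴)·(+0.20) = 1.477 °C.
Cooling required: 2.0 − (1.477) = 0.523 °C.

1.5 °C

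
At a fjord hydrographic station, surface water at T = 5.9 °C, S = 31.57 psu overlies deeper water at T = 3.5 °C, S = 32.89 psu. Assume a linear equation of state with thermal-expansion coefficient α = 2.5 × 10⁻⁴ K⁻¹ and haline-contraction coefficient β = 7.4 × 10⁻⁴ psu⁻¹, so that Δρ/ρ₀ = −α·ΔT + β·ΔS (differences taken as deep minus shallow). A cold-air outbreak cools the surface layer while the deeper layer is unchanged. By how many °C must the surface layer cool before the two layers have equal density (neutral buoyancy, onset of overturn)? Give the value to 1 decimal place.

6.3 °C

Neutral buoyancy requires Δρ = 0, i.e. −α(T_deep − T_surf′) + β(S_deep − S_surf) = 0.
T_surf′ = T_deep − (β/α)·ΔS = 3.5 − (7.4 × 10⁻⁴/2.5 × 10⁻⁴)·(+1.32) = -0.407 °C.
Cooling required: 5.9 − (-0.407) = 6.307 °C.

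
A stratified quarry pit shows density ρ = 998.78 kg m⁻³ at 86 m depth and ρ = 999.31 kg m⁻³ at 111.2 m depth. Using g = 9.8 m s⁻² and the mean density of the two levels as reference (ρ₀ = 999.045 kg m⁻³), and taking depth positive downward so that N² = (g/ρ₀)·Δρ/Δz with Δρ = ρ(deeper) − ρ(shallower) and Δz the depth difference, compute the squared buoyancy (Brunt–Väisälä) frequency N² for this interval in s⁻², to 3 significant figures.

Δρ = 999.31 − 998.78 = 0.53 kg m⁻³ over Δz = 111.2 − 86 = 25.2 m.
N² = (9.8/999.045) × (0.53/25.2) = 2.0631 × 10⁻⁴ s⁻² ≈ 2.06 × 10⁻⁴ s⁻².
A positive N² confirms static stability across the interval.

2.06 × 10⁻⁴ s⁻²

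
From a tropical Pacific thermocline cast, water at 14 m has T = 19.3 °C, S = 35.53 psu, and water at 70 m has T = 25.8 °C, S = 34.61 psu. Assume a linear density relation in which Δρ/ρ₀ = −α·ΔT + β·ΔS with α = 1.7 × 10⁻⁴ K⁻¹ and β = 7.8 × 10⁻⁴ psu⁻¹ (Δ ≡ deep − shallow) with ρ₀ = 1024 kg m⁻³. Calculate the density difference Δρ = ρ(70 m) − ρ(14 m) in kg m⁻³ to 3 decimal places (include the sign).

-1.866 kg m⁻³

ΔT = +6.5 K, ΔS = -0.92 psu (deep − shallow).
Δρ/ρ₀ = −(1.7 × 10⁻⁴)(+6.5) + (7.8 × 10⁻⁴)(-0.92) = -1.8226 × 10⁻³.
Δρ = 1024 × (-1.8226 × 10⁻³) = -1.866 kg m⁻³.
Negative Δρ: lighter below, statically unstable.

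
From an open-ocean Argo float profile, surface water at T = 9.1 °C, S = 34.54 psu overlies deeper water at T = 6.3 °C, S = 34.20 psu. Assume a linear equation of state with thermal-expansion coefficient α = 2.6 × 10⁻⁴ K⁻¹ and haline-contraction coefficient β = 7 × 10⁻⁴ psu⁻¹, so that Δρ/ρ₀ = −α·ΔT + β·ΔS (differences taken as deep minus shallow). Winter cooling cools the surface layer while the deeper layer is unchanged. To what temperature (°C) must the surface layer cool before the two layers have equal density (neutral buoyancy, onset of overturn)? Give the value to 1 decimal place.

7.2 °C

Neutral buoyancy requires Δρ = 0, i.e. −α(T_deep − T_surf′) + β(S_deep − S_surf) = 0.
T_surf′ = T_deep − (β/α)·ΔS = 6.3 − (7 × 10⁻⁴/2.6 × 10⁻⁴)·(-0.34) = 7.215 °C.
Cooling required: 9.1 − (7.215) = 1.885 °C.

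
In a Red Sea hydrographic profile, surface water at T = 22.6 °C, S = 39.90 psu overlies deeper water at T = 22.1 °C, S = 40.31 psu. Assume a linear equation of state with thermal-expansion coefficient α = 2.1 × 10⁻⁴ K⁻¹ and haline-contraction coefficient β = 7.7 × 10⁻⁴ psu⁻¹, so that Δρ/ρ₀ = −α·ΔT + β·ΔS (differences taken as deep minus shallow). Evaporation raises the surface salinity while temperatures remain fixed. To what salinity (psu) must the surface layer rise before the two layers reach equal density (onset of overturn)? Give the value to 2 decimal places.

Neutral buoyancy requires −α(T_deep − T_surf) + β(S_deep − S_surf′) = 0.
S_surf′ = S_deep − (α/β)·ΔT = 40.31 − (2.1 × 10⁻⁴/7.7 × 10⁻⁴)·(-0.5) = 40.4464 psu.
Increase required: 40.4464 − 39.90 = 0.5464 psu.

40.45 psu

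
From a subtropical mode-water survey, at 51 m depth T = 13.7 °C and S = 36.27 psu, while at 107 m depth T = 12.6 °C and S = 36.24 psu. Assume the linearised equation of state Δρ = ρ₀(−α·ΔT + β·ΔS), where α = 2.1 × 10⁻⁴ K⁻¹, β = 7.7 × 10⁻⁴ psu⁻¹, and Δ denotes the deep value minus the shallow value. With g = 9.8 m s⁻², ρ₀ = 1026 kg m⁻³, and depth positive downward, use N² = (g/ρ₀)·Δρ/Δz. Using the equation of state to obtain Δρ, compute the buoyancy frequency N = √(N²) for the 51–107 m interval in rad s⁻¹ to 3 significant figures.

ΔT = -1.1 K, ΔS = -0.03 psu (deep − shallow).
Δρ/ρ₀ = −αΔT + βΔS = 2.31 × 10⁻⁴ − 2.31 × 10⁻⁵ = 2.079 × 10⁻⁴, so Δρ ≈ 0.2133 kg m⁻³.
N² = (g/ρ₀)·Δρ/Δz = g·(Δρ/ρ₀)/Δz = 9.8 × 2.079 × 10⁻⁴ / 56 = 3.6383 × 10⁻⁵ s⁻².
N = √(3.6383 × 10⁻⁵) = 6.0318 × 10⁻³ rad s⁻¹ ≈ 6.03 × 10⁻³ rad s⁻¹.

6.03 × 10⁻³ rad s⁻¹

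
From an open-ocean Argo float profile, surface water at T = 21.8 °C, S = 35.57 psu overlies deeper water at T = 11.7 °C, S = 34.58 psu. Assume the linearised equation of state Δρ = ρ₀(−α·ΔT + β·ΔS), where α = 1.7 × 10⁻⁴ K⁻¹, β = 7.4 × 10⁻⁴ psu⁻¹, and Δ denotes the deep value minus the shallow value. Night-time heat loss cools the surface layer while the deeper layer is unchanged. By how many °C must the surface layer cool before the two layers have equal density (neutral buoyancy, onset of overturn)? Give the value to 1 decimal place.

5.8 °C

Neutral buoyancy requires Δρ = 0, i.e. −α(T_deep − T_surf′) + β(S_deep − S_surf) = 0.
T_surf′ = T_deep − (β/α)·ΔS = 11.7 − (7.4 × 10⁻⁴/1.7 × 10⁻⁴)·(-0.99) = 16.009 °C.
Cooling required: 21.8 − (16.009) = 5.791 °C.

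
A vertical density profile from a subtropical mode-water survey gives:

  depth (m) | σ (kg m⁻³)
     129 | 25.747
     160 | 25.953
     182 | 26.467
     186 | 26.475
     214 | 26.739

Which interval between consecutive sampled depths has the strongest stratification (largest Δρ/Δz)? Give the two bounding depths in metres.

Compute the density gradient over each adjacent pair:
  129–160 m: Δρ/Δz = 0.206/31 = 6.6 × 10⁻³ kg m⁻⁴
  160–182 m: Δρ/Δz = 0.514/22 = 0.023 kg m⁻⁴
  182–186 m: Δρ/Δz = 0.008/4 = 2.0 × 10⁻³ kg m⁻⁴
  186–214 m: Δρ/Δz = 0.264/28 = 9.4 × 10⁻³ kg m⁻⁴
The largest gradient is in the 160–182 m interval — the pycnocline.

160–182 m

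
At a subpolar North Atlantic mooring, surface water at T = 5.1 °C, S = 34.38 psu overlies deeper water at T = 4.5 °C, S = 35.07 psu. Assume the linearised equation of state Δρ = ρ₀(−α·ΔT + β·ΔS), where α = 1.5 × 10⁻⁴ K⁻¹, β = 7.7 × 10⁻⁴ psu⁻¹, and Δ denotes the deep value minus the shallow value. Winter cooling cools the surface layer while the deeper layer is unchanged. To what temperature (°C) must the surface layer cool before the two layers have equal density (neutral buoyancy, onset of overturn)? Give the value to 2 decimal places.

0.96 °C

Neutral buoyancy requires Δρ = 0, i.e. −α(T_deep − T_surf′) + β(S_deep − S_surf) = 0.
T_surf′ = T_deep − (β/α)·ΔS = 4.5 − (7.7 × 10⁻⁴/1.5 × 10⁻⁴)·(+0.69) = 0.9580 °C.
Cooling required: 5.1 − (0.9580) = 4.1420 °C.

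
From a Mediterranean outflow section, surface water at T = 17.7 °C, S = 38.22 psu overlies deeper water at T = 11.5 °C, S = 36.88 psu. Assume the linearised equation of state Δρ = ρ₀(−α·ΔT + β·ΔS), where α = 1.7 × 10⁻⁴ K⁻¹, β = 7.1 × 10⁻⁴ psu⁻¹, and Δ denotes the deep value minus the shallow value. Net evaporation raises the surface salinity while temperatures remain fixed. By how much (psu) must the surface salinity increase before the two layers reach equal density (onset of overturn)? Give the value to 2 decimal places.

Neutral buoyancy requires −α(T_deep − T_surf) + β(S_deep − S_surf′) = 0.
S_surf′ = S_deep − (α/β)·ΔT = 36.88 − (1.7 × 10⁻⁴/7.1 × 10⁻⁴)·(-6.2) = 38.3645 psu.
Increase required: 38.3645 − 38.22 = 0.1445 psu.

0.14 psu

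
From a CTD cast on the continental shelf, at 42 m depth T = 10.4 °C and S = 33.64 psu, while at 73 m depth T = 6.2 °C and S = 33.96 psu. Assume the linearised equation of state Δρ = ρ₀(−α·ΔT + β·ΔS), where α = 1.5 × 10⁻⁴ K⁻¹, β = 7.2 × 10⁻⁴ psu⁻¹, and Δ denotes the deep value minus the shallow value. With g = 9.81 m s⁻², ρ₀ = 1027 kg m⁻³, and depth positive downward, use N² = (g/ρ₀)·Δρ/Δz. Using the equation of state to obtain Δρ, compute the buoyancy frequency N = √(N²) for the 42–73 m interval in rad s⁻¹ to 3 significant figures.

0.0165 rad s⁻¹

ΔT = -4.2 K, ΔS = +0.32 psu (deep − shallow).
Δρ/ρ₀ = −αΔT + βΔS = 6.30 × 10⁻⁴ + 2.304 × 10⁻⁴ = 8.604 × 10⁻⁴, so Δρ ≈ 0.8836 kg m⁻³.
N² = (g/ρ₀)·Δρ/Δz = g·(Δρ/ρ₀)/Δz = 9.81 × 8.604 × 10⁻⁴ / 31 = 2.7227 × 10⁻⁴ s⁻².
N = √(2.7227 × 10⁻⁴) = 0.016501 rad s⁻¹ ≈ 0.0165 rad s⁻¹.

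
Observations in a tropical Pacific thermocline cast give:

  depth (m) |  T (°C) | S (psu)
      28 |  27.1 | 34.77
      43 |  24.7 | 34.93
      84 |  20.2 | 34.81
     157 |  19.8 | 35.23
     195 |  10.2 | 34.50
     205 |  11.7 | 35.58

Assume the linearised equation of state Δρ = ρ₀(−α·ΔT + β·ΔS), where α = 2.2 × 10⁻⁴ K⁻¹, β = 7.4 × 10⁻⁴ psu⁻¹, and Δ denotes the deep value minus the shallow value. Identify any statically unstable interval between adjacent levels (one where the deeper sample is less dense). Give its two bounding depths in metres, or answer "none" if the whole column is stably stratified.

Evaluate Δρ/ρ₀ = −αΔT + βΔS across each adjacent pair:
  28–43 m: −αΔT+βΔS = −(2.2 × 10⁻⁴)(-2.4)+(7.4 × 10⁻⁴)(+0.16) = 6.5 × 10⁻⁴ → stable
  43–84 m: −αΔT+βΔS = −(2.2 × 10⁻⁴)(-4.5)+(7.4 × 10⁻⁴)(-0.12) = 9.0 × 10⁻⁴ → stable
  84–157 m: −αΔT+βΔS = −(2.2 × 10⁻⁴)(-0.4)+(7.4 × 10⁻⁴)(+0.42) = 4.0 × 10⁻⁴ → stable
  157–195 m: −αΔT+βΔS = −(2.2 × 10⁻⁴)(-9.6)+(7.4 × 10⁻⁴)(-0.73) = 1.6 × 10⁻³ → stable
  195–205 m: −αΔT+βΔS = −(2.2 × 10⁻⁴)(+1.5)+(7.4 × 10⁻⁴)(+1.08) = 4.7 × 10⁻⁴ → stable
Every interval has Δρ > 0: the column is stably stratified throughout.

none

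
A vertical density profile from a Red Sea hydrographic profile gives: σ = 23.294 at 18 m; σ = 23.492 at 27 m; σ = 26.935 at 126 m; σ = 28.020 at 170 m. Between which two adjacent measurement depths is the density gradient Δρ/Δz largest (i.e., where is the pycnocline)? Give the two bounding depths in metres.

Compute the density gradient over each adjacent pair:
  18–27 m: Δρ/Δz = 0.198/9 = 0.022 kg m⁻⁴
  27–126 m: Δρ/Δz = 3.443/99 = 0.035 kg m⁻⁴
  126–170 m: Δρ/Δz = 1.085/44 = 0.025 kg m⁻⁴
The largest gradient is in the 27–126 m interval — the pycnocline.

27–126 m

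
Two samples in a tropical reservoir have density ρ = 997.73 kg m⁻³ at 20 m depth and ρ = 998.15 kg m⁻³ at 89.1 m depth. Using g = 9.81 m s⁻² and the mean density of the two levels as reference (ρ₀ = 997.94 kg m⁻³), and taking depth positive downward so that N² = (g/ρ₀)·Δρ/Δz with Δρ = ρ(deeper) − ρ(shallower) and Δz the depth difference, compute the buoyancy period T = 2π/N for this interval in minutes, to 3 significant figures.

Δρ = 998.15 − 997.73 = 0.42 kg m⁻³ over Δz = 89.1 − 20 = 69.1 m.
N² = (9.81/997.94) × (0.42/69.1) = 5.9750 × 10⁻⁵ s⁻².
N = √(5.9750 × 10⁻⁵) = 7.7298 × 10⁻³ rad s⁻¹, so T = 2π/N = 812.85 s = 13.548 min ≈ 13.5 min.

13.5 min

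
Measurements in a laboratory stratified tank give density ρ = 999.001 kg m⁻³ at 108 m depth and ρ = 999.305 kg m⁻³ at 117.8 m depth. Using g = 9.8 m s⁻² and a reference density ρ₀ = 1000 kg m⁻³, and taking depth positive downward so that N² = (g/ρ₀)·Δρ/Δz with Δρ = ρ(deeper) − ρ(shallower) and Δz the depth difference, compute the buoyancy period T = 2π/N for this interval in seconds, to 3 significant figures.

Δρ = 999.305 − 999.001 = 0.304 kg m⁻³ over Δz = 117.8 − 108 = 9.8 m.
N² = (9.8/1000) × (0.304/9.8) = 3.0400 × 10⁻⁴ s⁻².
N = √(3.0400 × 10⁻⁴) = 0.017436 rad s⁻¹, so T = 2π/N = 360.36 s ≈ 360 s.

360 s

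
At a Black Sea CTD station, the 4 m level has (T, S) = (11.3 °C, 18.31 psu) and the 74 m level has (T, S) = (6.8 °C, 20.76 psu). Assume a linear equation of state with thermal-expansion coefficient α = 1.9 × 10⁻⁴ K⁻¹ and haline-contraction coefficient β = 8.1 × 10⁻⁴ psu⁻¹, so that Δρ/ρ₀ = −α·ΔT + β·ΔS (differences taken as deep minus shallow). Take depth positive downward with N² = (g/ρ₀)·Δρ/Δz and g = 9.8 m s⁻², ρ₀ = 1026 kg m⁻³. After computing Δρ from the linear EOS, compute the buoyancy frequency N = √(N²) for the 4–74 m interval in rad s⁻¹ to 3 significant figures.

ΔT = -4.5 K, ΔS = +2.45 psu (deep − shallow).
Δρ/ρ₀ = −αΔT + βΔS = 8.55 × 10⁻⁴ + 1.9845 × 10⁻³ = 2.8395 × 10⁻³, so Δρ ≈ 2.913 kg m⁻³.
N² = (g/ρ₀)·Δρ/Δz = g·(Δρ/ρ₀)/Δz = 9.8 × 2.8395 × 10⁻³ / 70 = 3.9753 × 10⁻⁴ s⁻².
N = √(3.9753 × 10⁻⁴) = 0.019938 rad s⁻¹ ≈ 0.0199 rad s⁻¹.

0.0199 rad s⁻¹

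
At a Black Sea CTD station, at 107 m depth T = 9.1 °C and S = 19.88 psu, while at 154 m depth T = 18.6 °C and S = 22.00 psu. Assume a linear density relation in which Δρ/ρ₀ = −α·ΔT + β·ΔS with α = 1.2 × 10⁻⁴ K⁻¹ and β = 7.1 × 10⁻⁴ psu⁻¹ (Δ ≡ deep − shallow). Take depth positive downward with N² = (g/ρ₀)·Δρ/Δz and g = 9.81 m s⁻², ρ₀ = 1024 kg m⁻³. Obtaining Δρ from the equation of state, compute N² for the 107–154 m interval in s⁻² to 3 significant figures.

ΔT = +9.5 K, ΔS = +2.12 psu (deep − shallow).
Δρ/ρ₀ = −αΔT + βΔS = -1.14 × 10⁻³ + 1.5052 × 10⁻³ = 3.652 × 10⁻⁴, so Δρ ≈ 0.3740 kg m⁻³.
N² = (g/ρ₀)·Δρ/Δz = g·(Δρ/ρ₀)/Δz = 9.81 × 3.652 × 10⁻⁴ / 47 = 7.6226 × 10⁻⁵ s⁻² ≈ 7.62 × 10⁻⁵ s⁻².

7.62 × 10⁻⁵ s⁻²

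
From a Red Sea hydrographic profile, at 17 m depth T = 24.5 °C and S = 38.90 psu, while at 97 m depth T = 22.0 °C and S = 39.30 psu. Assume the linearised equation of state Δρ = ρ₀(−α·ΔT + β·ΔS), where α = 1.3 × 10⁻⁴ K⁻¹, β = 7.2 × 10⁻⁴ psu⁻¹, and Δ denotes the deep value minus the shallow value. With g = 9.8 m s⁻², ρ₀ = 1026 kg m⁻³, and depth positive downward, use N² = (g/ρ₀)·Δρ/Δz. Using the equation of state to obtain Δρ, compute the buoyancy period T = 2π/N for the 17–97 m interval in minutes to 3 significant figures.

12.1 min

ΔT = -2.5 K, ΔS = +0.40 psu (deep − shallow).
Δρ/ρ₀ = −αΔT + βΔS = 3.25 × 10⁻⁴ + 2.88 × 10⁻⁴ = 6.13 × 10⁻⁴, so Δρ ≈ 0.6289 kg m⁻³.
N² = (g/ρ₀)·Δρ/Δz = g·(Δρ/ρ₀)/Δz = 9.8 × 6.13 × 10⁻⁴ / 80 = 7.5093 × 10⁻⁵ s⁻².
N = √(7.5093 × 10⁻⁵) = 8.6656 × 10⁻³ rad s⁻¹ → T = 2π/N = 725.07 s = 12.085 min ≈ 12.1 min.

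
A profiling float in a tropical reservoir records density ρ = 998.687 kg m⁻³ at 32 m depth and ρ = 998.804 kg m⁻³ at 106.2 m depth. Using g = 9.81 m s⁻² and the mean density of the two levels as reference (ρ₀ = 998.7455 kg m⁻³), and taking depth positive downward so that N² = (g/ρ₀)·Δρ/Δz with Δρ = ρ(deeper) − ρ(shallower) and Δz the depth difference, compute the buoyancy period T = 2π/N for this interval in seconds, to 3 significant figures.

Δρ = 998.804 − 998.687 = 0.117 kg m⁻³ over Δz = 106.2 − 32 = 74.2 m.
N² = (9.81/998.7455) × (0.117/74.2) = 1.5488 × 10⁻⁵ s⁻².
N = √(1.5488 × 10⁻⁵) = 3.9355 × 10⁻³ rad s⁻¹, so T = 2π/N = 1.5965 × 10³ s ≈ 1.60 × 10³ s.

1.60 × 10³ s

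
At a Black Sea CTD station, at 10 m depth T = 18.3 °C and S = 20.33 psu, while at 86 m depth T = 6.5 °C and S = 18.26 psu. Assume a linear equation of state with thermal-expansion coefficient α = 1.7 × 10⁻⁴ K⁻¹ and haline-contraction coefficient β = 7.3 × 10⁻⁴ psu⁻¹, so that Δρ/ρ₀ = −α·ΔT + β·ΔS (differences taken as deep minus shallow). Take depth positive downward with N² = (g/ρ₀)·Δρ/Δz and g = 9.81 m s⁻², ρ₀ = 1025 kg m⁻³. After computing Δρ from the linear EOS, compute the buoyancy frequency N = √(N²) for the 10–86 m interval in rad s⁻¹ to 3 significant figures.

7.99 × 10⁻³ rad s⁻¹

ΔT = -11.8 K, ΔS = -2.07 psu (deep − shallow).
Δρ/ρ₀ = −αΔT + βΔS = 2.006 × 10⁻³ − 1.5111 × 10⁻³ = 4.949 × 10⁻⁴, so Δρ ≈ 0.5073 kg m⁻³.
N² = (g/ρ₀)·Δρ/Δz = g·(Δρ/ρ₀)/Δz = 9.81 × 4.949 × 10⁻⁴ / 76 = 6.3881 × 10⁻⁵ s⁻².
N = √(6.3881 × 10⁻⁵) = 7.9926 × 10⁻³ rad s⁻¹ ≈ 7.99 × 10⁻³ rad s⁻¹.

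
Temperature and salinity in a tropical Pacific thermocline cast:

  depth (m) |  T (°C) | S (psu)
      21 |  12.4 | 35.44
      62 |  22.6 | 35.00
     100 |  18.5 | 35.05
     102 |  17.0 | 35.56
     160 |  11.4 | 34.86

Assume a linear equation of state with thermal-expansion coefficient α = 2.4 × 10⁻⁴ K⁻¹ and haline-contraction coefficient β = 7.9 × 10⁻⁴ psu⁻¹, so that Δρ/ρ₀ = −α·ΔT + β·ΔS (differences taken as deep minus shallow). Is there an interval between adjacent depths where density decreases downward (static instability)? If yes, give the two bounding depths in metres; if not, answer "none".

21–62 m

Evaluate Δρ/ρ₀ = −αΔT + βΔS across each adjacent pair:
  21–62 m: −αΔT+βΔS = −(2.4 × 10⁻⁴)(+10.2)+(7.9 × 10⁻⁴)(-0.44) = -2.8 × 10⁻³ → UNSTABLE
  62–100 m: −αΔT+βΔS = −(2.4 × 10⁻⁴)(-4.1)+(7.9 × 10⁻⁴)(+0.05) = 1.0 × 10⁻³ → stable
  100–102 m: −αΔT+βΔS = −(2.4 × 10⁻⁴)(-1.5)+(7.9 × 10⁻⁴)(+0.51) = 7.6 × 10⁻⁴ → stable
  102–160 m: −αΔT+βΔS = −(2.4 × 10⁻⁴)(-5.6)+(7.9 × 10⁻⁴)(-0.70) = 7.9 × 10⁻⁴ → stable
The 21–62 m interval has Δρ < 0: lighter water underlies denser water.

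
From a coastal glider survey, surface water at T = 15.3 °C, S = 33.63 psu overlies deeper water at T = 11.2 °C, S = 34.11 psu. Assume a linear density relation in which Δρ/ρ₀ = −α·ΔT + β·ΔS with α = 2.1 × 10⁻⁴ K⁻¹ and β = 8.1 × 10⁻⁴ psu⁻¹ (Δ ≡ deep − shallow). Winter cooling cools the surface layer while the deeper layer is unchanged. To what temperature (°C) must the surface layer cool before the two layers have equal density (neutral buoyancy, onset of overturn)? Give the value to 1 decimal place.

Neutral buoyancy requires Δρ = 0, i.e. −α(T_deep − T_surf′) + β(S_deep − S_surf) = 0.
T_surf′ = T_deep − (β/α)·ΔS = 11.2 − (8.1 × 10⁻⁴/2.1 × 10⁻⁴)·(+0.48) = 9.349 °C.
Cooling required: 15.3 − (9.349) = 5.951 °C.

9.3 °C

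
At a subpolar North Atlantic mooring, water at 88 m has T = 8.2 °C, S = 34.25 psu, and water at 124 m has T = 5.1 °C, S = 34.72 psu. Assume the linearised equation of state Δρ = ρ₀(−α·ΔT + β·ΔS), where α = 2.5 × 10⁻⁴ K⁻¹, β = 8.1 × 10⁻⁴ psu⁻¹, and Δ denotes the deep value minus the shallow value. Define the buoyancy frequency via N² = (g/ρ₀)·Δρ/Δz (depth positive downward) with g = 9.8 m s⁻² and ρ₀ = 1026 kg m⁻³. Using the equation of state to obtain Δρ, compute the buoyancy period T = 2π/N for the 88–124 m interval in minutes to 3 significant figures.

5.90 min

ΔT = -3.1 K, ΔS = +0.47 psu (deep − shallow).
Δρ/ρ₀ = −αΔT + βΔS = 7.75 × 10⁻⁴ + 3.807 × 10⁻⁴ = 1.1557 × 10⁻³, so Δρ ≈ 1.186 kg m⁻³.
N² = (g/ρ₀)·Δρ/Δz = g·(Δρ/ρ₀)/Δz = 9.8 × 1.1557 × 10⁻³ / 36 = 3.1461 × 10⁻⁴ s⁻².
N = √(3.1461 × 10⁻⁴) = 0.017737 rad s⁻¹ → T = 2π/N = 354.24 s = 5.9040 min ≈ 5.90 min.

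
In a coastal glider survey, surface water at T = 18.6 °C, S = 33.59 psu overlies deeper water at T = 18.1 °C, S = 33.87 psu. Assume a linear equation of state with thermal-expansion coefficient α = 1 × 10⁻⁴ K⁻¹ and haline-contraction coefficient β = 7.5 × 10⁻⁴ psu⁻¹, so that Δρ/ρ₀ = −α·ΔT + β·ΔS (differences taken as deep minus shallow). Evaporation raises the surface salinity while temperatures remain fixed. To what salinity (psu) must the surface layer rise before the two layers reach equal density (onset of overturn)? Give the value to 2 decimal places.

Neutral buoyancy requires −α(T_deep − T_surf) + β(S_deep − S_surf′) = 0.
S_surf′ = S_deep − (α/β)·ΔT = 33.87 − (1 × 10⁻⁴/7.5 × 10⁻⁴)·(-0.5) = 33.9367 psu.
Increase required: 33.9367 − 33.59 = 0.3467 psu.

33.94 psu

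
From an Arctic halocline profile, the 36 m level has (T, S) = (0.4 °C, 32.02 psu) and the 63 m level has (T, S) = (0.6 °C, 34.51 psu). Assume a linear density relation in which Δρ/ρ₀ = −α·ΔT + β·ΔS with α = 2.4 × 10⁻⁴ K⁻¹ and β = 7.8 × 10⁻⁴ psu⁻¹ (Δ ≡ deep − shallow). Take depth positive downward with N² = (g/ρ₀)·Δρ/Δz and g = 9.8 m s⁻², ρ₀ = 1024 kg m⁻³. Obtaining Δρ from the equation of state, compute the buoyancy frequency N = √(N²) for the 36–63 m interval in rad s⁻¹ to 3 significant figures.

0.0262 rad s⁻¹

ΔT = +0.2 K, ΔS = +2.49 psu (deep − shallow).
Δρ/ρ₀ = −αΔT + βΔS = -4.80 × 10⁻⁵ + 1.9422 × 10⁻³ = 1.8942 × 10⁻³, so Δρ ≈ 1.940 kg m⁻³.
N² = (g/ρ₀)·Δρ/Δz = g·(Δρ/ρ₀)/Δz = 9.8 × 1.8942 × 10⁻³ / 27 = 6.8752 × 10⁻⁴ s⁻².
N = √(6.8752 × 10⁻⁴) = 0.026221 rad s⁻¹ ≈ 0.0262 rad s⁻¹.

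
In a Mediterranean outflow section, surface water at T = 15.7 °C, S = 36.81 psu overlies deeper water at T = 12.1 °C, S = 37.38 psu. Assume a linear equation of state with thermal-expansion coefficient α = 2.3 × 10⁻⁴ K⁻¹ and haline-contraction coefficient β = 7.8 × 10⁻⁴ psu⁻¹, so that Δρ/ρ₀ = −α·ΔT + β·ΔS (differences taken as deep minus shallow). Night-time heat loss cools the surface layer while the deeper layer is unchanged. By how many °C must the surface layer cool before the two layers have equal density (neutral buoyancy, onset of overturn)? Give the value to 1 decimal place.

Neutral buoyancy requires Δρ = 0, i.e. −α(T_deep − T_surf′) + β(S_deep − S_surf) = 0.
T_surf′ = T_deep − (β/α)·ΔS = 12.1 − (7.8 × 10⁻⁴/2.3 × 10⁻⁴)·(+0.57) = 10.167 °C.
Cooling required: 15.7 − (10.167) = 5.533 °C.

5.5 °C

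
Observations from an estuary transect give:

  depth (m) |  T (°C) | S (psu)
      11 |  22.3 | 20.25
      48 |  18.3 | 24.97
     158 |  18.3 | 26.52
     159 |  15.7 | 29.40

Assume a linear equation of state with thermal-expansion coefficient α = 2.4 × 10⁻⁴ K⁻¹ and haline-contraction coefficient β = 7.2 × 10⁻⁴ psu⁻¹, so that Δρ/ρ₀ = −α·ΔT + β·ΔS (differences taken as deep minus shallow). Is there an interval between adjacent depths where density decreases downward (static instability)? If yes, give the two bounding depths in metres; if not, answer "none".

none

Evaluate Δρ/ρ₀ = −αΔT + βΔS across each adjacent pair:
  11–48 m: −αΔT+βΔS = −(2.4 × 10⁻⁴)(-4.0)+(7.2 × 10⁻⁴)(+4.72) = 4.4 × 10⁻³ → stable
  48–158 m: −αΔT+βΔS = −(2.4 × 10⁻⁴)(+0.0)+(7.2 × 10⁻⁴)(+1.55) = 1.1 × 10⁻³ → stable
  158–159 m: −αΔT+βΔS = −(2.4 × 10⁻⁴)(-2.6)+(7.2 × 10⁻⁴)(+2.88) = 2.7 × 10⁻³ → stable
Every interval has Δρ > 0: the column is stably stratified throughout.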